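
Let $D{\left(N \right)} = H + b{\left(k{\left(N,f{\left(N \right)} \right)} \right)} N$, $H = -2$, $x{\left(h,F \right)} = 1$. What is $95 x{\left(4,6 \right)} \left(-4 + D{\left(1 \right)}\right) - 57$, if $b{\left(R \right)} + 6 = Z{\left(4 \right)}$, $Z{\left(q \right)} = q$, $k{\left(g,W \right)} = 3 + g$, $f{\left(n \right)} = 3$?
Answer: $-817$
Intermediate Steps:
$b{\left(R \right)} = -2$ ($b{\left(R \right)} = -6 + 4 = -2$)
$D{\left(N \right)} = -2 - 2 N$
$95 x{\left(4,6 \right)} \left(-4 + D{\left(1 \right)}\right) - 57 = 95 \cdot 1 \left(-4 - 4\right) - 57 = 95 \cdot 1 \left(-8\right) - 57 = 95 \left(-8\right) - 57 = -760 - 57 = -817$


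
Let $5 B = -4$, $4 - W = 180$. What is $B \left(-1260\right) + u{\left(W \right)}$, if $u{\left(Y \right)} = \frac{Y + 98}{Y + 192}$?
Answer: $\frac{8025}{8} \approx 1003.1$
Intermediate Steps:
$W = -176$ ($W = 4 - 180 = -176$)
$B = - \frac{4}{5}$ ($B = \frac{1}{5} \left(-4\right) = - \frac{4}{5} \approx -0.8$)
$u{\left(Y \right)} = \frac{98 + Y}{192 + Y}$
$B \left(-1260\right) + u{\left(W \right)} = \left(- \frac{4}{5}\right) \left(-1260\right) + \frac{98 - 176}{192 - 176} = 1008 + \frac{1}{16} \left(-78\right) = 1008 - \frac{39}{8} = \frac{8025}{8}$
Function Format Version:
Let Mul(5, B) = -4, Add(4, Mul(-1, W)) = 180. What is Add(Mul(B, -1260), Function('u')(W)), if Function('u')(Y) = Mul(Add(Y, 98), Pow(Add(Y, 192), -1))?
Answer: Rational(8025, 8) ≈ 1003.1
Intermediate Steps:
W = -176 (W = Add(4, Mul(-1, 180)) = Add(4, -180) = -176)
B = Rational(-4, 5) (B = Mul(Rational(1, 5), -4) = Rational(-4, 5) ≈ -0.80000)
Function('u')(Y) = Mul(Pow(Add(192, Y), -1), Add(98, Y)) (Function('u')(Y) = Mul(Add(98, Y), Pow(Add(192, Y), -1)) = Mul(Pow(Add(192, Y), -1), Add(98, Y)))
Add(Mul(B, -1260), Function('u')(W)) = Add(Mul(Rational(-4, 5), -1260), Mul(Pow(Add(192, -176), -1), Add(98, -176))) = Add(1008, Mul(Pow(16, -1), -78)) = Add(1008, Mul(Rational(1, 16), -78)) = Add(1008, Rational(-39, 8)) = Rational(8025, 8)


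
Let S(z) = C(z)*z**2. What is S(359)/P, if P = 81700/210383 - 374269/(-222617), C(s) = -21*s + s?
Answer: -43339341765671255380/96927643927 ≈ -4.4713e+8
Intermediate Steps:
C(s) = -20*s
S(z) = -20*z**3 (S(z) = (-20*z)*z**2 = -20*z**3)
P = 96927643927/46834832311 (P = 81700*(1/210383) - 374269*(-1/222617) = 81700/210383 + 374269/222617 = 96927643927/46834832311 ≈ 2.0696)
S(359)/P = (-20*359**3)/(96927643927/46834832311) = -20*46268279*(46834832311/96927643927) = -925365580*46834832311/96927643927 = -43339341765671255380/96927643927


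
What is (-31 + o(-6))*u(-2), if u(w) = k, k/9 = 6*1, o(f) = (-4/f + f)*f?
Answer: 54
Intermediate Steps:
o(f) = f*(f - 4/f) (o(f) = (f - 4/f)*f = f*(f - 4/f))
k = 54 (k = 9*(6*1) = 9*6 = 54)
u(w) = 54
(-31 + o(-6))*u(-2) = (-31 + (-4 + (-6)²))*54 = (-31 + (-4 + 36))*54 = (-31 + 32)*54 = 1*54 = 54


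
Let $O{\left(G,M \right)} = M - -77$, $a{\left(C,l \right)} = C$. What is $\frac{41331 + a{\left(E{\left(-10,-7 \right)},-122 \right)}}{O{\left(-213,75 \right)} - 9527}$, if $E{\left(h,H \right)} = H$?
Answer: $- \frac{41324}{9375} \approx -4.4079$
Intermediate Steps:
$O{\left(G,M \right)} = 77 + M$ ($O{\left(G,M \right)} = M + 77 = 77 + M$)
$\frac{41331 + a{\left(E{\left(-10,-7 \right)},-122 \right)}}{O{\left(-213,75 \right)} - 9527} = \frac{41331 - 7}{\left(77 + 75\right) - 9527} = \frac{41324}{152 - 9527} = \frac{41324}{-9375} = 41324 \left(- \frac{1}{9375}\right) = - \frac{41324}{9375}$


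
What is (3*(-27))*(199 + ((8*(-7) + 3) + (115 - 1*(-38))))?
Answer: -24219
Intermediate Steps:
(3*(-27))*(199 + ((8*(-7) + 3) + (115 - 1*(-38)))) = -81*(199 + ((-56 + 3) + (115 + 38))) = -81*(199 + (-53 + 153)) = -81*(199 + 100) = -81*299 = -24219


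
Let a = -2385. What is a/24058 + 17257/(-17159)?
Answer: -456093121/412811222 ≈ -1.1048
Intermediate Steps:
a/24058 + 17257/(-17159) = -2385/24058 + 17257/(-17159) = -2385*1/24058 + 17257*(-1/17159) = -2385/24058 - 17257/17159 = -456093121/412811222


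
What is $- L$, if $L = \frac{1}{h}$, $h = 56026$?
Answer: $- \frac{1}{56026} \approx -1.7849 \cdot 10^{-5}$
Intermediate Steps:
$L = \frac{1}{56026} \approx 1.7849 \cdot 10^{-5}$
$- L = \left(-1\right) \frac{1}{56026} = - \frac{1}{56026}$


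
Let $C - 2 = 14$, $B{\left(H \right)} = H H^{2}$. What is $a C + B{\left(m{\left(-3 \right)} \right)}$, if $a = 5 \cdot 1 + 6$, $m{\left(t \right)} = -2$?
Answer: $168$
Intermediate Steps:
$B{\left(H \right)} = H^{3}$
$C = 16$ ($C = 2 + 14 = 16$)
$a = 11$ ($a = 5 + 6 = 11$)
$a C + B{\left(m{\left(-3 \right)} \right)} = 11 \cdot 16 + \left(-2\right)^{3} = 176 - 8 = 168$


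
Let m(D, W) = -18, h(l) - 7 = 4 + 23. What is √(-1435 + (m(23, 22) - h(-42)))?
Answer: I*√1487 ≈ 38.562*I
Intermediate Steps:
h(l) = 34 (h(l) = 7 + (4 + 23) = 7 + 27 = 34)
√(-1435 + (m(23, 22) - h(-42))) = √(-1435 + (-18 - 1*34)) = √(-1435 + (-18 - 34)) = √(-1435 - 52) = √(-1487) = I*√1487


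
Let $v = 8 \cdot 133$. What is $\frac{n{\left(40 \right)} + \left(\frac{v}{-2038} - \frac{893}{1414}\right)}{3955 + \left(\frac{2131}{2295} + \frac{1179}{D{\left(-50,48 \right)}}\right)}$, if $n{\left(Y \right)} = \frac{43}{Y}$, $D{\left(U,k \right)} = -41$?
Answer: $- \frac{42637850739}{2129757238696024} \approx -2.002 \cdot 10^{-5}$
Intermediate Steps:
$v = 1064$
$\frac{n{\left(40 \right)} + \left(\frac{v}{-2038} - \frac{893}{1414}\right)}{3955 + \left(\frac{2131}{2295} + \frac{1179}{D{\left(-50,48 \right)}}\right)} = \frac{\frac{43}{40} + \left(\frac{1064}{-2038} - \frac{893}{1414}\right)}{3955 + \left(\frac{2131}{2295} + \frac{1179}{-41}\right)} = \frac{43 \cdot \frac{1}{40} + \left(1064 \left(- \frac{1}{2038}\right) - \frac{893}{1414}\right)}{3955 + \left(2131 \cdot \frac{1}{2295} + 1179 \left(- \frac{1}{41}\right)\right)} = \frac{\frac{43}{40} - \frac{1662215}{1440866}}{3955 + \left(\frac{2131}{2295} - \frac{1179}{41}\right)} = \frac{\frac{43}{40} - \frac{1662215}{1440866}}{3955 - \frac{2618434}{94095}} = - \frac{2265681}{28817320 \cdot \frac{369527291}{94095}} = \left(- \frac{2265681}{28817320}\right) \frac{94095}{369527291} = - \frac{42637850739}{2129757238696024}$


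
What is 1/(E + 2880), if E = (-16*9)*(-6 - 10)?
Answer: 1/5184 ≈ 0.00019290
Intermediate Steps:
E = 2304 (E = -144*(-16) = 2304)
1/(E + 2880) = 1/(2304 + 2880) = 1/5184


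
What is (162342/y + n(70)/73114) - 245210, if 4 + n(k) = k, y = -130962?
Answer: -195661315181648/797929639 ≈ -2.4521e+5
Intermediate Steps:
n(k) = -4 + k
(162342/y + n(70)/73114) - 245210 = (162342/(-130962) + (-4 + 70)/73114) - 245210 = (162342*(-1/130962) + 66*(1/73114)) - 245210 = (-27057/21827 + 33/36557) - 245210 = -988402458/797929639 - 245210 = -195661315181648/797929639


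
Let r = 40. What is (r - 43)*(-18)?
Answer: 54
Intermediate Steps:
(r - 43)*(-18) = (40 - 43)*(-18) = -3*(-18) = 54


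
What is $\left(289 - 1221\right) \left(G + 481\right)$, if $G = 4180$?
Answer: $-4344052$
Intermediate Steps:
$\left(289 - 1221\right) \left(G + 481\right) = \left(289 - 1221\right) \left(4180 + 481\right) = \left(-932\right) 4661 = -4344052$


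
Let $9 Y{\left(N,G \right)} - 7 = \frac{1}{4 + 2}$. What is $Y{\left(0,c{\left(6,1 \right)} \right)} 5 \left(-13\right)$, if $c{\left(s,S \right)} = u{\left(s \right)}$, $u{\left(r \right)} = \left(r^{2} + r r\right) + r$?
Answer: $- \frac{2795}{54} \approx -51.759$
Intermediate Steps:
$u{\left(r \right)} = r + 2 r^{2}$ ($u{\left(r \right)} = \left(r^{2} + r^{2}\right) + r = 2 r^{2} + r = r + 2 r^{2}$)
$c{\left(s,S \right)} = s \left(1 + 2 s\right)$
$Y{\left(N,G \right)} = \frac{43}{54}$ ($Y{\left(N,G \right)} = \frac{7}{9} + \frac{1}{9 \left(4 + 2\right)} = \frac{7}{9} + \frac{1}{9 \cdot 6} = \frac{7}{9} + \frac{1}{9} \cdot \frac{1}{6} = \frac{7}{9} + \frac{1}{54} = \frac{43}{54}$)
$Y{\left(0,c{\left(6,1 \right)} \right)} 5 \left(-13\right) = \frac{43}{54} \cdot 5 \left(-13\right) = \frac{215}{54} \left(-13\right) = - \frac{2795}{54}$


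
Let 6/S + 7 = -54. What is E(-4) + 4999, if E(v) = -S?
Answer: 304945/61 ≈ 4999.1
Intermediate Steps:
S = -6/61 (S = 6/(-7 - 54) = 6/(-61) = 6*(-1/61) = -6/61 ≈ -0.098361)
E(v) = 6/61 (E(v) = -1*(-6/61) = 6/61)
E(-4) + 4999 = 6/61 + 4999 = 304945/61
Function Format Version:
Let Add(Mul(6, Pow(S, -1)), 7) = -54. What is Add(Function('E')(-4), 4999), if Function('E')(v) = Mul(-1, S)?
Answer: Rational(304945, 61) ≈ 4999.1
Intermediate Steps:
S = Rational(-6, 61) (S = Mul(6, Pow(Add(-7, -54), -1)) = Mul(6, Pow(-61, -1)) = Mul(6, Rational(-1, 61)) = Rational(-6, 61) ≈ -0.098361)
Function('E')(v) = Rational(6, 61) (Function('E')(v) = Mul(-1, Rational(-6, 61)) = Rational(6, 61))
Add(Function('E')(-4), 4999) = Add(Rational(6, 61), 4999) = Rational(304945, 61)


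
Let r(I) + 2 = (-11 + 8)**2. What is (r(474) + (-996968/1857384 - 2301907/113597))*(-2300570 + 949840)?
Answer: 491636181805477130/26374156281 ≈ 1.8641e+7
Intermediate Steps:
r(I) = 7 (r(I) = -2 + (-11 + 8)**2 = -2 + (-3)**2 = -2 + 9 = 7)
(r(474) + (-996968/1857384 - 2301907/113597))*(-2300570 + 949840) = (7 + (-996968/1857384 - 2301907/113597))*(-2300570 + 949840) = (7 + (-996968*1/1857384 - 2301907*1/113597))*(-1350730) = (7 + (-124621/232173 - 2301907/113597))*(-1350730) = (7 - 548597225648/26374156281)*(-1350730) = -363978131681/26374156281*(-1350730) = 491636181805477130/26374156281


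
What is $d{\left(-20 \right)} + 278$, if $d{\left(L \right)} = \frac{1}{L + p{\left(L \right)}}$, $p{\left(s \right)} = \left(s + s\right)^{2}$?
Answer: $\frac{439241}{1580} \approx 278.0$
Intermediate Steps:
$p{\left(s \right)} = 4 s^{2}$ ($p{\left(s \right)} = \left(2 s\right)^{2} = 4 s^{2}$)
$d{\left(L \right)} = \frac{1}{L + 4 L^{2}}$
$d{\left(-20 \right)} + 278 = \frac{1}{\left(-20\right) \left(1 + 4 \left(-20\right)\right)} + 278 = - \frac{1}{20 \left(1 - 80\right)} + 278 = - \frac{1}{20 \left(-79\right)} + 278 = \left(- \frac{1}{20}\right) \left(- \frac{1}{79}\right) + 278 = \frac{1}{1580} + 278 = \frac{439241}{1580}$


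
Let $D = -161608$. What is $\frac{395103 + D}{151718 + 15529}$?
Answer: $\frac{233495}{167247} \approx 1.3961$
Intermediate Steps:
$\frac{395103 + D}{151718 + 15529} = \frac{395103 - 161608}{151718 + 15529} = \frac{233495}{167247}$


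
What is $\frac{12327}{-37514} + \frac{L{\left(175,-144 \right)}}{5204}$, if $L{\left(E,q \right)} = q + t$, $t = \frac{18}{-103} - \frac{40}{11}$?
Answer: $- \frac{9870511093}{27648436981} \approx -0.357$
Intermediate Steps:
$t = - \frac{4318}{1133}$ ($t = 18 \left(- \frac{1}{103}\right) - \frac{40}{11} = - \frac{18}{103} - \frac{40}{11} = - \frac{4318}{1133} \approx -3.8111$)
$L{\left(E,q \right)} = - \frac{4318}{1133} + q$ ($L{\left(E,q \right)} = q - \frac{4318}{1133} = - \frac{4318}{1133} + q$)
$\frac{12327}{-37514} + \frac{L{\left(175,-144 \right)}}{5204} = \frac{12327}{-37514} + \frac{- \frac{4318}{1133} - 144}{5204} = 12327 \left(- \frac{1}{37514}\right) - \frac{83735}{2948066} = - \frac{12327}{37514} - \frac{83735}{2948066} = - \frac{9870511093}{27648436981}$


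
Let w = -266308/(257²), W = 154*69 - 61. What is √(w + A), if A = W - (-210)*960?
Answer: √14013019777/257 ≈ 460.61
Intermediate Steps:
W = 10565 (W = 10626 - 61 = 10565)
A = 212165 (A = 10565 - (-210)*960 = 10565 - 1*(-201600) = 10565 + 201600 = 212165)
w = -266308/66049 ≈ -4.0320
√(w + A) = √(-266308/66049 + 212165) = √(14013019777/66049) = √14013019777/257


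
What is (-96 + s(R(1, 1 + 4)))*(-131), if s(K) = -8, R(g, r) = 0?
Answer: 13624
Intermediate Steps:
(-96 + s(R(1, 1 + 4)))*(-131) = (-96 - 8)*(-131) = -104*(-131) = 13624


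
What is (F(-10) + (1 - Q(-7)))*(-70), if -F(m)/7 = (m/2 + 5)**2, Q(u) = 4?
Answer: 210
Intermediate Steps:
F(m) = -7*(5 + m/2)**2 (F(m) = -7*(m/2 + 5)**2 = -7*(5 + m/2)**2)
(F(-10) + (1 - Q(-7)))*(-70) = (-7*(10 - 10)**2/4 + (1 - 1*4))*(-70) = (-7/4*0**2 + (1 - 4))*(-70) = (-7/4*0 - 3)*(-70) = (0 - 3)*(-70) = -3*(-70) = 210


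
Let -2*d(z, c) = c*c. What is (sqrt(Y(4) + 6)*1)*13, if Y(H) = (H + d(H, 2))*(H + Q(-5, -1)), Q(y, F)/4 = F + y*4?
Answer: 13*I*sqrt(154) ≈ 161.33*I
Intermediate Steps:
d(z, c) = -c**2/2 (d(z, c) = -c*c/2 = -c**2/2)
Q(y, F) = 4*F + 16*y (Q(y, F) = 4*(F + y*4) = 4*(F + 4*y) = 4*F + 16*y)
Y(H) = (-84 + H)*(-2 + H) (Y(H) = (H - 1/2*2**2)*(H + (4*(-1) + 16*(-5))) = (H - 1/2*4)*(H + (-4 - 80)) = (H - 2)*(H - 84) = (-2 + H)*(-84 + H) = (-84 + H)*(-2 + H))
(sqrt(Y(4) + 6)*1)*13 = (sqrt((168 + 4**2 - 86*4) + 6)*1)*13 = (sqrt((168 + 16 - 344) + 6)*1)*13 = (sqrt(-160 + 6)*1)*13 = (sqrt(-154)*1)*13 = ((I*sqrt(154))*1)*13 = (I*sqrt(154))*13 = 13*I*sqrt(154)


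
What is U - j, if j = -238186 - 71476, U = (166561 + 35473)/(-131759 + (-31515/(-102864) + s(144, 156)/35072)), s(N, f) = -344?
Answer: 383316746183011386/1237861423987 ≈ 3.0966e+5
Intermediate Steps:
U = -1898091651008/1237861423987 (U = (166561 + 35473)/(-131759 + (-31515/(-102864) - 344/35072)) = 202034/(-131759 + (-31515*(-1/102864) - 344*1/35072)) = 202034/(-131759 + (10505/34288 - 43/4384)) = 202034/(-131759 + 2786221/9394912) = 202034/(-1237861423987/9394912) = 202034*(-9394912/1237861423987) = -1898091651008/1237861423987 ≈ -1.5334)
j = -309662
U - j = -1898091651008/1237861423987 - 1*(-309662) = -1898091651008/1237861423987 + 309662 = 383316746183011386/1237861423987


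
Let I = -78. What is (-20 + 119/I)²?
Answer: 2819041/6084 ≈ 463.35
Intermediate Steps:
(-20 + 119/I)² = (-20 + 119/(-78))² = (-20 + 119*(-1/78))² = (-20 - 119/78)² = (-1679/78)² = 2819041/6084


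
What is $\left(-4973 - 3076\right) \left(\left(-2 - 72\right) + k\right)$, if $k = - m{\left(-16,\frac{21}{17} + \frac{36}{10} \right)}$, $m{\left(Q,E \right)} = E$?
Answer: $\frac{53936349}{85} \approx 6.3455 \cdot 10^{5}$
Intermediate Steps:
$k = - \frac{411}{85}$ ($k = - (\frac{21}{17} + \frac{36}{10}) = - (21 \cdot \frac{1}{17} + 36 \cdot \frac{1}{10}) = - (\frac{21}{17} + \frac{18}{5}) = \left(-1\right) \frac{411}{85} = - \frac{411}{85} \approx -4.8353$)
$\left(-4973 - 3076\right) \left(\left(-2 - 72\right) + k\right) = \left(-4973 - 3076\right) \left(\left(-2 - 72\right) - \frac{411}{85}\right) = - 8049 \left(\left(-2 - 72\right) - \frac{411}{85}\right) = - 8049 \left(-74 - \frac{411}{85}\right) = \left(-8049\right) \left(- \frac{6701}{85}\right) = \frac{53936349}{85}$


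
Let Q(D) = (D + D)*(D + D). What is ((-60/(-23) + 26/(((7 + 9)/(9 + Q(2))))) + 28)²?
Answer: 171793449/33856 ≈ 5074.2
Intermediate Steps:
Q(D) = 4*D² (Q(D) = (2*D)*(2*D) = 4*D²)
((-60/(-23) + 26/(((7 + 9)/(9 + Q(2))))) + 28)² = ((-60/(-23) + 26/(((7 + 9)/(9 + 4*2²)))) + 28)² = ((-60*(-1/23) + 26/((16/(9 + 4*4)))) + 28)² = ((60/23 + 26/((16/(9 + 16)))) + 28)² = ((60/23 + 26/((16/25))) + 28)² = ((60/23 + 26/((16*(1/25)))) + 28)² = ((60/23 + 26/(16/25)) + 28)² = ((60/23 + 26*(25/16)) + 28)² = ((60/23 + 325/8) + 28)² = (7955/184 + 28)² = (13107/184)² = 171793449/33856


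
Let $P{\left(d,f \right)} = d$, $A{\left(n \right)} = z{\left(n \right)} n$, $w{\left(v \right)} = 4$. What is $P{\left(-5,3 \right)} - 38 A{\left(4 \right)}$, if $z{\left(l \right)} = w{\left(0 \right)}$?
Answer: $-613$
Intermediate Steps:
$z{\left(l \right)} = 4$
$A{\left(n \right)} = 4 n$
$P{\left(-5,3 \right)} - 38 A{\left(4 \right)} = -5 - 38 \cdot 4 \cdot 4 = -5 - 608 = -613$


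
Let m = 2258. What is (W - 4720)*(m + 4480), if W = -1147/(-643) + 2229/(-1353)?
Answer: -9222485302056/289993 ≈ -3.1802e+7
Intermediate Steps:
W = 39548/289993 (W = -1147*(-1/643) + 2229*(-1/1353) = 1147/643 - 743/451 = 39548/289993 ≈ 0.13638)
(W - 4720)*(m + 4480) = (39548/289993 - 4720)*(2258 + 4480) = -1368727412/289993*6738 = -9222485302056/289993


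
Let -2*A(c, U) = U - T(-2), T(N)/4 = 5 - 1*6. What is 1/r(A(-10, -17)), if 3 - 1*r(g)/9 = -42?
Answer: 1/405 ≈ 0.0024691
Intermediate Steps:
T(N) = -4 (T(N) = 4*(5 - 1*6) = 4*(5 - 6) = 4*(-1) = -4)
A(c, U) = -2 - U/2 (A(c, U) = -(U - 1*(-4))/2 = -(U + 4)/2 = -(4 + U)/2 = -2 - U/2)
r(g) = 405 (r(g) = 27 - 9*(-42) = 27 + 378 = 405)
1/r(A(-10, -17)) = 1/405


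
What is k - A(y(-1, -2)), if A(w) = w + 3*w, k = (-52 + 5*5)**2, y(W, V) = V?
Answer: 737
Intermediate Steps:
k = 729 (k = (-52 + 25)**2 = (-27)**2 = 729)
A(w) = 4*w
k - A(y(-1, -2)) = 729 - 4*(-2) = 729 - 1*(-8) = 729 + 8 = 737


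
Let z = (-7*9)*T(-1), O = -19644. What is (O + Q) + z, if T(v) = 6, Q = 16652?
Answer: -3370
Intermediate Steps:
z = -378 (z = -7*9*6 = -63*6 = -378)
(O + Q) + z = (-19644 + 16652) - 378 = -2992 - 378 = -3370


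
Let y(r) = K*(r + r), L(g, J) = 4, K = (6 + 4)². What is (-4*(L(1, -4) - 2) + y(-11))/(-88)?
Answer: 276/11 ≈ 25.091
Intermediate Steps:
K = 100 (K = 10² = 100)
y(r) = 200*r (y(r) = 100*(r + r) = 100*(2*r) = 200*r)
(-4*(L(1, -4) - 2) + y(-11))/(-88) = (-4*(4 - 2) + 200*(-11))/(-88) = (-4*2 - 2200)*(-1/88) = (-8 - 2200)*(-1/88) = -2208*(-1/88) = 276/11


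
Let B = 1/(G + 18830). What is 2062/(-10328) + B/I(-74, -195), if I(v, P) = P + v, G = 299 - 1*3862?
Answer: -4234139677/21207633972 ≈ -0.19965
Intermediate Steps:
G = -3563 (G = 299 - 3862 = -3563)
B = 1/15267 (B = 1/(-3563 + 18830) = 1/15267 ≈ 6.5501e-5)
2062/(-10328) + B/I(-74, -195) = 2062/(-10328) + 1/(15267*(-195 - 74)) = 2062*(-1/10328) + (1/15267)/(-269) = -1031/5164 + (1/15267)*(-1/269) = -1031/5164 - 1/4106823 = -4234139677/21207633972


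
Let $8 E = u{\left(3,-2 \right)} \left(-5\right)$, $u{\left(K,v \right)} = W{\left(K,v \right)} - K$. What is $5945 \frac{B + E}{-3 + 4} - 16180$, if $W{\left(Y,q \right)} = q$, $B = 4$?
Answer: $\frac{209425}{8} \approx 26178.0$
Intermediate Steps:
$u{\left(K,v \right)} = v - K$
$E = \frac{25}{8}$ ($E = \frac{\left(-2 - 3\right) \left(-5\right)}{8} = \frac{\left(-5\right) \left(-5\right)}{8} = \frac{1}{8} \cdot 25 = \frac{25}{8} \approx 3.125$)
$5945 \frac{B + E}{-3 + 4} - 16180 = 5945 \frac{4 + \frac{25}{8}}{-3 + 4} - 16180 = 5945 \frac{57}{8 \cdot 1} - 16180 = 5945 \cdot \frac{57}{8} \cdot 1 - 16180 = 5945 \cdot \frac{57}{8} - 16180 = \frac{338865}{8} - 16180 = \frac{209425}{8}$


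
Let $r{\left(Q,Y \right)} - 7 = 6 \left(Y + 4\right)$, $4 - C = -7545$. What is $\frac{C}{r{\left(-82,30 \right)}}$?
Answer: $\frac{7549}{211} \approx 35.777$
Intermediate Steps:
$C = 7549$ ($C = 4 - -7545 = 4 + 7545 = 7549$)
$r{\left(Q,Y \right)} = 31 + 6 Y$ ($r{\left(Q,Y \right)} = 7 + 6 \left(Y + 4\right) = 7 + 6 \left(4 + Y\right) = 7 + \left(24 + 6 Y\right) = 31 + 6 Y$)
$\frac{C}{r{\left(-82,30 \right)}} = \frac{7549}{31 + 6 \cdot 30} = \frac{7549}{31 + 180} = \frac{7549}{211}$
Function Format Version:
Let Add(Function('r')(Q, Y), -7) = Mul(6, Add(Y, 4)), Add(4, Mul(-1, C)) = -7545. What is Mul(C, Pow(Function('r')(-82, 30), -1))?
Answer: Rational(7549, 211) ≈ 35.777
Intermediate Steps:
C = 7549 (C = Add(4, Mul(-1, -7545)) = Add(4, 7545) = 7549)
Function('r')(Q, Y) = Add(31, Mul(6, Y)) (Function('r')(Q, Y) = Add(7, Mul(6, Add(Y, 4))) = Add(7, Mul(6, Add(4, Y))) = Add(7, Add(24, Mul(6, Y))) = Add(31, Mul(6, Y)))
Mul(C, Pow(Function('r')(-82, 30), -1)) = Mul(7549, Pow(Add(31, Mul(6, 30)), -1)) = Mul(7549, Pow(Add(31, 180), -1)) = Mul(7549, Pow(211, -1)) = Mul(7549, Rational(1, 211)) = Rational(7549, 211)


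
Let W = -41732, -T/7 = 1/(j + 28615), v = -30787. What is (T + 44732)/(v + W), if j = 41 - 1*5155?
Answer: -350415575/568089673 ≈ -0.61683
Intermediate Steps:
j = -5114 (j = 41 - 5155 = -5114)
T = -7/23501 (T = -7/(-5114 + 28615) = -7/23501 ≈ -0.00029786)
(T + 44732)/(v + W) = (-7/23501 + 44732)/(-30787 - 41732) = (1051246725/23501)/(-72519) = (1051246725/23501)*(-1/72519) = -350415575/568089673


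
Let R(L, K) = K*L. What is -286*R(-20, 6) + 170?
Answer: 34490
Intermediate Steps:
-286*R(-20, 6) + 170 = -1716*(-20) + 170 = -286*(-120) + 170 = 34320 + 170 = 34490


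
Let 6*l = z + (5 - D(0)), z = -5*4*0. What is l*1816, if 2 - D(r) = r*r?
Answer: 908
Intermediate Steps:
D(r) = 2 - r² (D(r) = 2 - r*r = 2 - r²)
z = 0 (z = -20*0 = 0)
l = ½ (l = (0 + (5 - (2 - 1*0²)))/6 = (0 + (5 - (2 - 1*0)))/6 = (0 + (5 - (2 + 0)))/6 = (0 + (5 - 1*2))/6 = (0 + (5 - 2))/6 = (0 + 3)/6 = (⅙)*3 = ½ ≈ 0.50000)
l*1816 = (½)*1816 = 908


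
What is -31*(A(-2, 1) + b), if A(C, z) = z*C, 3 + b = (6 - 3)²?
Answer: -124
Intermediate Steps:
b = 6 (b = -3 + (6 - 3)² = -3 + 3² = -3 + 9 = 6)
A(C, z) = C*z
-31*(A(-2, 1) + b) = -31*(-2*1 + 6) = -31*(-2 + 6) = -31*4 = -124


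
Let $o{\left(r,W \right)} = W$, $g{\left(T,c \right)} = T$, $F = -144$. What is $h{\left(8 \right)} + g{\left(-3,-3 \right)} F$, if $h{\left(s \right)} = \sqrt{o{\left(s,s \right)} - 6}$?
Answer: $432 + \sqrt{2} \approx 433.41$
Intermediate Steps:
$h{\left(s \right)} = \sqrt{-6 + s}$ ($h{\left(s \right)} = \sqrt{s - 6} = \sqrt{-6 + s}$)
$h{\left(8 \right)} + g{\left(-3,-3 \right)} F = \sqrt{-6 + 8} - -432 = \sqrt{2} + 432 = 432 + \sqrt{2}$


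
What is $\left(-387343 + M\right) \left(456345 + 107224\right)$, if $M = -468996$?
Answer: $-482606113891$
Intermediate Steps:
$\left(-387343 + M\right) \left(456345 + 107224\right) = \left(-387343 - 468996\right) \left(456345 + 107224\right) = \left(-856339\right) 563569 = -482606113891$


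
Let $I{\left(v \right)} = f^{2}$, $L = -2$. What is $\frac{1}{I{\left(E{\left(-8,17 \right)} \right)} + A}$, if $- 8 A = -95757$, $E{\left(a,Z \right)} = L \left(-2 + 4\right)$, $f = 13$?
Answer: $\frac{8}{97109} \approx 8.2382 \cdot 10^{-5}$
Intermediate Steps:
$E{\left(a,Z \right)} = -4$ ($E{\left(a,Z \right)} = - 2 \left(-2 + 4\right) = \left(-2\right) 2 = -4$)
$A = \frac{95757}{8}$ ($A = \left(- \frac{1}{8}\right) \left(-95757\right) = \frac{95757}{8} \approx 11970.0$)
$I{\left(v \right)} = 169$ ($I{\left(v \right)} = 13^{2} = 169$)
$\frac{1}{I{\left(E{\left(-8,17 \right)} \right)} + A} = \frac{1}{169 + \frac{95757}{8}} = \frac{1}{\frac{97109}{8}} = \frac{8}{97109}$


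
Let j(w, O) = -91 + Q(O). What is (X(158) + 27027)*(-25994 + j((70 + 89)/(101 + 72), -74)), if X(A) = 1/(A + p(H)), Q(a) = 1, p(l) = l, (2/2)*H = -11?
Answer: -103630949480/147 ≈ -7.0497e+8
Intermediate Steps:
H = -11
j(w, O) = -90 (j(w, O) = -91 + 1 = -90)
X(A) = 1/(-11 + A) (X(A) = 1/(A - 11) = 1/(-11 + A))
(X(158) + 27027)*(-25994 + j((70 + 89)/(101 + 72), -74)) = (1/(-11 + 158) + 27027)*(-25994 - 90) = (1/147 + 27027)*(-26084) = (3972970/147)*(-26084) = -103630949480/147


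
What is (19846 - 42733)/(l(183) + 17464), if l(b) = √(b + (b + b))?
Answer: -399698568/304990747 + 68661*√61/304990747 ≈ -1.3088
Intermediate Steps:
l(b) = √3*√b (l(b) = √(b + 2*b) = √(3*b) = √3*√b)
(19846 - 42733)/(l(183) + 17464) = (19846 - 42733)/(√3*√183 + 17464) = -22887/(3*√61 + 17464) = -22887/(17464 + 3*√61)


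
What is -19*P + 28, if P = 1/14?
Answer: 373/14 ≈ 26.643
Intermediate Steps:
P = 1/14 ≈ 0.071429
-19*P + 28 = -19*1/14 + 28 = -19/14 + 28 = 373/14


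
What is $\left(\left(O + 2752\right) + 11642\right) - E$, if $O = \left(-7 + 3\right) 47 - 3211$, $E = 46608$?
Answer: $-35613$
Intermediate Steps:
$O = -3399$ ($O = \left(-4\right) 47 - 3211 = -188 - 3211 = -3399$)
$\left(\left(O + 2752\right) + 11642\right) - E = \left(\left(-3399 + 2752\right) + 11642\right) - 46608 = \left(-647 + 11642\right) - 46608 = 10995 - 46608 = -35613$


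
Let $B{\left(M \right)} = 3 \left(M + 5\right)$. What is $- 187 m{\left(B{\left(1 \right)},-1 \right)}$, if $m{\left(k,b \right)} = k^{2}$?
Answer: $-60588$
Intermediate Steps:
$B{\left(M \right)} = 15 + 3 M$ ($B{\left(M \right)} = 3 \left(5 + M\right) = 15 + 3 M$)
$- 187 m{\left(B{\left(1 \right)},-1 \right)} = - 187 \left(15 + 3 \cdot 1\right)^{2} = - 187 \left(15 + 3\right)^{2} = - 187 \cdot 18^{2} = \left(-187\right) 324 = -60588$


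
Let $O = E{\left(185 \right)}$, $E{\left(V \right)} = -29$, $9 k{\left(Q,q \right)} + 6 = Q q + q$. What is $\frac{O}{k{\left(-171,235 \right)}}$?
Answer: $\frac{261}{39956} \approx 0.0065322$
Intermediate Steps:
$k{\left(Q,q \right)} = - \frac{2}{3} + \frac{q}{9} + \frac{Q q}{9}$ ($k{\left(Q,q \right)} = - \frac{2}{3} + \frac{Q q + q}{9} = - \frac{2}{3} + \frac{q + Q q}{9} = - \frac{2}{3} + \left(\frac{q}{9} + \frac{Q q}{9}\right) = - \frac{2}{3} + \frac{q}{9} + \frac{Q q}{9}$)
$O = -29$
$\frac{O}{k{\left(-171,235 \right)}} = - \frac{29}{- \frac{2}{3} + \frac{1}{9} \cdot 235 + \frac{1}{9} \left(-171\right) 235} = - \frac{29}{- \frac{2}{3} + \frac{235}{9} - 4465} = - \frac{29}{- \frac{39956}{9}} = \left(-29\right) \left(- \frac{9}{39956}\right) = \frac{261}{39956}$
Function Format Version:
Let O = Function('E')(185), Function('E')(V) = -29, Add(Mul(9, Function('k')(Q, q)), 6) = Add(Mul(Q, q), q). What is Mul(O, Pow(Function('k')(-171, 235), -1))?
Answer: Rational(261, 39956) ≈ 0.0065322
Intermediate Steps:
Function('k')(Q, q) = Add(Rational(-2, 3), Mul(Rational(1, 9), q), Mul(Rational(1, 9), Q, q)) (Function('k')(Q, q) = Add(Rational(-2, 3), Mul(Rational(1, 9), Add(Mul(Q, q), q))) = Add(Rational(-2, 3), Mul(Rational(1, 9), Add(q, Mul(Q, q)))) = Add(Rational(-2, 3), Add(Mul(Rational(1, 9), q), Mul(Rational(1, 9), Q, q))) = Add(Rational(-2, 3), Mul(Rational(1, 9), q), Mul(Rational(1, 9), Q, q)))
O = -29
Mul(O, Pow(Function('k')(-171, 235), -1)) = Mul(-29, Pow(Add(Rational(-2, 3), Mul(Rational(1, 9), 235), Mul(Rational(1, 9), -171, 235)), -1)) = Mul(-29, Pow(Add(Rational(-2, 3), Rational(235, 9), -4465), -1)) = Mul(-29, Pow(Rational(-39956, 9), -1)) = Mul(-29, Rational(-9, 39956)) = Rational(261, 39956)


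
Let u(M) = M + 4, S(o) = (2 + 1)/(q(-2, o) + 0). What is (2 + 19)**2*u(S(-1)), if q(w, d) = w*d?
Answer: 4851/2 ≈ 2425.5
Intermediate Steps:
q(w, d) = d*w
S(o) = -3/(2*o) (S(o) = (2 + 1)/(o*(-2) + 0) = 3/(-2*o + 0) = 3/((-2*o)) = 3*(-1/(2*o)) = -3/(2*o))
u(M) = 4 + M
(2 + 19)**2*u(S(-1)) = (2 + 19)**2*(4 - 3/2/(-1)) = 21**2*(4 - 3/2*(-1)) = 441*(4 + 3/2) = 441*(11/2) = 4851/2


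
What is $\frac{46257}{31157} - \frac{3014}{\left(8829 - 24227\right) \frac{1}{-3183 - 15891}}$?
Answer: $- \frac{895236814683}{239877743} \approx -3732.1$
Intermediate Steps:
$\frac{46257}{31157} - \frac{3014}{\left(8829 - 24227\right) \frac{1}{-3183 - 15891}} = 46257 \cdot \frac{1}{31157} - \frac{3014}{\left(-15398\right) \frac{1}{-19074}} = \frac{46257}{31157} - \frac{3014}{\left(-15398\right) \left(- \frac{1}{19074}\right)} = \frac{46257}{31157} - \frac{3014}{\frac{7699}{9537}} = \frac{46257}{31157} - \frac{28744518}{7699} = - \frac{895236814683}{239877743}$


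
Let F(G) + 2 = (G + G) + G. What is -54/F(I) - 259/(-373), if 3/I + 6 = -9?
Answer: 104077/4849 ≈ 21.464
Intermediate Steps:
I = -⅕ (I = 3/(-6 - 9) = 3/(-15) = 3*(-1/15) = -⅕ ≈ -0.20000)
F(G) = -2 + 3*G (F(G) = -2 + ((G + G) + G) = -2 + (2*G + G) = -2 + 3*G)
-54/F(I) - 259/(-373) = -54/(-2 + 3*(-⅕)) - 259/(-373) = -54/(-2 - ⅗) - 259*(-1/373) = -54/(-13/5) + 259/373 = -54*(-5/13) + 259/373 = 270/13 + 259/373 = 104077/4849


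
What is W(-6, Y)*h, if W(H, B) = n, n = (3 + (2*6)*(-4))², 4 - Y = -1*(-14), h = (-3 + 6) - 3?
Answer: 0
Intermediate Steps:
h = 0 (h = 3 - 3 = 0)
Y = -10 (Y = 4 - (-1)*(-14) = 4 - 1*14 = 4 - 14 = -10)
n = 2025 (n = (3 + 12*(-4))² = (3 - 48)² = (-45)² = 2025)
W(H, B) = 2025
W(-6, Y)*h = 2025*0 = 0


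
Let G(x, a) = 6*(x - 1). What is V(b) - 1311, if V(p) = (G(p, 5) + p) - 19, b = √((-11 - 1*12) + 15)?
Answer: -1336 + 14*I*√2 ≈ -1336.0 + 19.799*I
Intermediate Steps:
b = 2*I*√2 (b = √((-11 - 12) + 15) = √(-23 + 15) = √(-8) = 2*I*√2 ≈ 2.8284*I)
G(x, a) = -6 + 6*x (G(x, a) = 6*(-1 + x) = -6 + 6*x)
V(p) = -25 + 7*p (V(p) = ((-6 + 6*p) + p) - 19 = (-6 + 7*p) - 19 = -25 + 7*p)
V(b) - 1311 = (-25 + 7*(2*I*√2)) - 1311 = (-25 + 14*I*√2) - 1311 = -1336 + 14*I*√2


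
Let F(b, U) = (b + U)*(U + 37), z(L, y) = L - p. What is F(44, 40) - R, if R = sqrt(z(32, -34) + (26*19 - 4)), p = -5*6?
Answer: 6468 - 2*sqrt(138) ≈ 6444.5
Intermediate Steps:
p = -30
z(L, y) = 30 + L (z(L, y) = L - 1*(-30) = L + 30 = 30 + L)
F(b, U) = (37 + U)*(U + b) (F(b, U) = (U + b)*(37 + U) = (37 + U)*(U + b))
R = 2*sqrt(138) (R = sqrt((30 + 32) + (26*19 - 4)) = sqrt(62 + (494 - 4)) = sqrt(62 + 490) = sqrt(552) = 2*sqrt(138) ≈ 23.495)
F(44, 40) - R = (40**2 + 37*40 + 37*44 + 40*44) - 2*sqrt(138) = (1600 + 1480 + 1628 + 1760) - 2*sqrt(138) = 6468 - 2*sqrt(138)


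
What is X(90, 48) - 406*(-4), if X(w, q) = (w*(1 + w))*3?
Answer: 26194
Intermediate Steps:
X(w, q) = 3*w*(1 + w)
X(90, 48) - 406*(-4) = 3*90*(1 + 90) - 406*(-4) = 3*90*91 - 1*(-1624) = 24570 + 1624 = 26194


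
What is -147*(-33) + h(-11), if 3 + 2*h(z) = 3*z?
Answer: 4833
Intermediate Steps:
h(z) = -3/2 + 3*z/2 (h(z) = -3/2 + (3*z)/2 = -3/2 + 3*z/2)
-147*(-33) + h(-11) = -147*(-33) + (-3/2 + (3/2)*(-11)) = 4851 + (-3/2 - 33/2) = 4851 - 18 = 4833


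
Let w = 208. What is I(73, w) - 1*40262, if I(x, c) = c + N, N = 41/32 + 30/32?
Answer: -1281657/32 ≈ -40052.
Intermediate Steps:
N = 71/32 (N = 41*(1/32) + 30*(1/32) = 41/32 + 15/16 = 71/32 ≈ 2.2188)
I(x, c) = 71/32 + c (I(x, c) = c + 71/32 = 71/32 + c)
I(73, w) - 1*40262 = (71/32 + 208) - 1*40262 = 6727/32 - 40262 = -1281657/32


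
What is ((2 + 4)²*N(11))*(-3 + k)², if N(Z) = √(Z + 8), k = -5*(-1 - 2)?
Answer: 5184*√19 ≈ 22597.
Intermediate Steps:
k = 15 (k = -5*(-3) = 15)
N(Z) = √(8 + Z)
((2 + 4)²*N(11))*(-3 + k)² = ((2 + 4)²*√(8 + 11))*(-3 + 15)² = (6²*√19)*12² = (36*√19)*144 = 5184*√19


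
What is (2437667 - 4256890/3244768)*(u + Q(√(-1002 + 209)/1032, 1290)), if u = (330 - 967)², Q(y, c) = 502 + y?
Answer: 1606732661609722093/1622384 + 3954829809683*I*√793/1674300288 ≈ 9.9035e+11 + 66517.0*I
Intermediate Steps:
u = 405769 (u = (-637)² = 405769)
(2437667 - 4256890/3244768)*(u + Q(√(-1002 + 209)/1032, 1290)) = (2437667 - 4256890/3244768)*(405769 + (502 + √(-1002 + 209)/1032)) = (2437667 - 4256890*1/3244768)*(405769 + (502 + √(-793)*(1/1032))) = (2437667 - 2128445/1622384)*(405769 + (502 + (I*√793)*(1/1032))) = 3954829809683*(405769 + (502 + I*√793/1032))/1622384 = 3954829809683*(406271 + I*√793/1032)/1622384 = 1606732661609722093/1622384 + 3954829809683*I*√793/1674300288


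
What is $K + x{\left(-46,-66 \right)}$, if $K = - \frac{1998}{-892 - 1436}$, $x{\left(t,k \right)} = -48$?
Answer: $- \frac{18291}{388} \approx -47.142$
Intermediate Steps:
$K = \frac{333}{388}$ ($K = - \frac{1998}{-892 - 1436} = - \frac{1998}{-2328} = \left(-1998\right) \left(- \frac{1}{2328}\right) = \frac{333}{388} \approx 0.85825$)
$K + x{\left(-46,-66 \right)} = \frac{333}{388} - 48 = - \frac{18291}{388}$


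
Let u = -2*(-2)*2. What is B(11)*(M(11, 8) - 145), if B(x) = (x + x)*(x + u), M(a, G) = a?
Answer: -56012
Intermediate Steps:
u = 8 (u = 4*2 = 8)
B(x) = 2*x*(8 + x) (B(x) = (x + x)*(x + 8) = (2*x)*(8 + x) = 2*x*(8 + x))
B(11)*(M(11, 8) - 145) = (2*11*(8 + 11))*(11 - 145) = (2*11*19)*(-134) = 418*(-134) = -56012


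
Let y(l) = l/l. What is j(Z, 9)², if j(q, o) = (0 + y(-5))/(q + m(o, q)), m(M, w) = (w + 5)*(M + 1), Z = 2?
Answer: 1/5184 ≈ 0.00019290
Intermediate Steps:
m(M, w) = (1 + M)*(5 + w) (m(M, w) = (5 + w)*(1 + M) = (1 + M)*(5 + w))
y(l) = 1
j(q, o) = 1/(5 + 2*q + 5*o + o*q) (j(q, o) = (0 + 1)/(q + (5 + q + 5*o + o*q)) = 1/(5 + 2*q + 5*o + o*q))
j(Z, 9)² = (1/(5 + 2*2 + 5*9 + 9*2))² = (1/(5 + 4 + 45 + 18))² = (1/72)² = 1/5184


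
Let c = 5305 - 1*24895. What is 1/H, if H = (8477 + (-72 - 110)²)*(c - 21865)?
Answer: -1/1724569455 ≈ -5.7985e-10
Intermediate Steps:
c = -19590 (c = 5305 - 24895 = -19590)
H = -1724569455 (H = (8477 + (-72 - 110)²)*(-19590 - 21865) = (8477 + (-182)²)*(-41455) = (8477 + 33124)*(-41455) = 41601*(-41455) = -1724569455)
1/H = 1/(-1724569455) = -1/1724569455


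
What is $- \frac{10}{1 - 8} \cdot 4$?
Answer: $\frac{40}{7} \approx 5.7143$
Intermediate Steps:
$- \frac{10}{1 - 8} \cdot 4 = - \frac{10}{-7} \cdot 4 = \left(-10\right) \left(- \frac{1}{7}\right) 4 = \frac{10}{7} \cdot 4 = \frac{40}{7}$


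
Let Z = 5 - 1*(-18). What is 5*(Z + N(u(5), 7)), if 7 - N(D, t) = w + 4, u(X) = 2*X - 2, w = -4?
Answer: 150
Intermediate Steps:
u(X) = -2 + 2*X
N(D, t) = 7 (N(D, t) = 7 - (-4 + 4) = 7 - 1*0 = 7 + 0 = 7)
Z = 23 (Z = 5 + 18 = 23)
5*(Z + N(u(5), 7)) = 5*(23 + 7) = 5*30 = 150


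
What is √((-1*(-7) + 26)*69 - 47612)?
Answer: I*√45335 ≈ 212.92*I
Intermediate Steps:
√((-1*(-7) + 26)*69 - 47612) = √((7 + 26)*69 - 47612) = √(33*69 - 47612) = √(2277 - 47612) = √(-45335) = I*√45335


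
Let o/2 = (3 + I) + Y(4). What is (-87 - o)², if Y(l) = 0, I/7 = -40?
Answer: 218089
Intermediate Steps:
I = -280 (I = 7*(-40) = -280)
o = -554 (o = 2*((3 - 280) + 0) = 2*(-277 + 0) = 2*(-277) = -554)
(-87 - o)² = (-87 - 1*(-554))² = (-87 + 554)² = 467² = 218089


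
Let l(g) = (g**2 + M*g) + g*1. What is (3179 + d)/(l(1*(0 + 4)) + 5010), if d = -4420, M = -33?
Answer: -1241/4898 ≈ -0.25337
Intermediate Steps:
l(g) = g**2 - 32*g (l(g) = (g**2 - 33*g) + g*1 = (g**2 - 33*g) + g = g**2 - 32*g)
(3179 + d)/(l(1*(0 + 4)) + 5010) = (3179 - 4420)/((1*(0 + 4))*(-32 + 1*(0 + 4)) + 5010) = -1241/((1*4)*(-32 + 1*4) + 5010) = -1241/(4*(-32 + 4) + 5010) = -1241/(4*(-28) + 5010) = -1241/(-112 + 5010) = -1241/4898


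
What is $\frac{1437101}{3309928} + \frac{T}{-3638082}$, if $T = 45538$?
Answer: $\frac{54016635947}{128104143384} \approx 0.42166$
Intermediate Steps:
$\frac{1437101}{3309928} + \frac{T}{-3638082} = \frac{1437101}{3309928} + \frac{45538}{-3638082} = 1437101 \cdot \frac{1}{3309928} + 45538 \left(- \frac{1}{3638082}\right) = \frac{1437101}{3309928} - \frac{22769}{1819041} = \frac{54016635947}{128104143384}$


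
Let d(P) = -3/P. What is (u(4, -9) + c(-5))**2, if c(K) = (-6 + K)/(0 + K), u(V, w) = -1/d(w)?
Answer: 16/25 ≈ 0.64000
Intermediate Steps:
u(V, w) = w/3 (u(V, w) = -1/((-3/w)) = -(-1)*w/3 = w/3)
c(K) = (-6 + K)/K
(u(4, -9) + c(-5))**2 = ((1/3)*(-9) + (-6 - 5)/(-5))**2 = (-3 - 1/5*(-11))**2 = (-3 + 11/5)**2 = (-4/5)**2 = 16/25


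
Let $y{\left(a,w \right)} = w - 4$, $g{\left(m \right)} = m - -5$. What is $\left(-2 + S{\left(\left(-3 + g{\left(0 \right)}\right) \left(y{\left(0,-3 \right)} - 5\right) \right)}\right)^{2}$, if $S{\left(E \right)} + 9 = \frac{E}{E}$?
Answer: $100$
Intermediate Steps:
$g{\left(m \right)} = 5 + m$ ($g{\left(m \right)} = m + 5 = 5 + m$)
$y{\left(a,w \right)} = -4 + w$
$S{\left(E \right)} = -8$ ($S{\left(E \right)} = -9 + \frac{E}{E} = -9 + 1 = -8$)
$\left(-2 + S{\left(\left(-3 + g{\left(0 \right)}\right) \left(y{\left(0,-3 \right)} - 5\right) \right)}\right)^{2} = \left(-2 - 8\right)^{2} = \left(-10\right)^{2} = 100$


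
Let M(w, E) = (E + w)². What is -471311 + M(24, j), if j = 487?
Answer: -210190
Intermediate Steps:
-471311 + M(24, j) = -471311 + (487 + 24)² = -471311 + 511² = -471311 + 261121 = -210190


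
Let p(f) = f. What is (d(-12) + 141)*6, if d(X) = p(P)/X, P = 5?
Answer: 1687/2 ≈ 843.50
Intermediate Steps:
d(X) = 5/X
(d(-12) + 141)*6 = (5/(-12) + 141)*6 = (5*(-1/12) + 141)*6 = (-5/12 + 141)*6 = (1687/12)*6 = 1687/2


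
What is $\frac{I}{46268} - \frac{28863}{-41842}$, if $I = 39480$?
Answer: $\frac{746838861}{483986414} \approx 1.5431$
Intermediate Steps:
$\frac{I}{46268} - \frac{28863}{-41842} = \frac{39480}{46268} - \frac{28863}{-41842} = 39480 \cdot \frac{1}{46268} - - \frac{28863}{41842} = \frac{9870}{11567} + \frac{28863}{41842} = \frac{746838861}{483986414}$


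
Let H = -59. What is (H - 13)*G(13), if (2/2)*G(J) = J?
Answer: -936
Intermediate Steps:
G(J) = J
(H - 13)*G(13) = (-59 - 13)*13 = -72*13 = -936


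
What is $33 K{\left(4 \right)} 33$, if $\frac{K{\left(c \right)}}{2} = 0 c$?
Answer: $0$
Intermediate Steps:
$K{\left(c \right)} = 0$ ($K{\left(c \right)} = 2 \cdot 0 c = 2 \cdot 0 = 0$)
$33 K{\left(4 \right)} 33 = 33 \cdot 0 \cdot 33 = 0 \cdot 33 = 0$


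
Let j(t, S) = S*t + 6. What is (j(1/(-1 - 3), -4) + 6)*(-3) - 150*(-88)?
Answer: 13161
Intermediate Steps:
j(t, S) = 6 + S*t
(j(1/(-1 - 3), -4) + 6)*(-3) - 150*(-88) = ((6 - 4/(-1 - 3)) + 6)*(-3) - 150*(-88) = ((6 - 4/(-4)) + 6)*(-3) + 13200 = ((6 - 4*(-1/4)) + 6)*(-3) + 13200 = ((6 + 1) + 6)*(-3) + 13200 = (7 + 6)*(-3) + 13200 = 13*(-3) + 13200 = -39 + 13200 = 13161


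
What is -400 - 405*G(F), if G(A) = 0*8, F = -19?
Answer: -400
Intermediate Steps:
G(A) = 0
-400 - 405*G(F) = -400 - 405*0 = -400 + 0 = -400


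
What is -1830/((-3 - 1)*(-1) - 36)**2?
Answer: -915/512 ≈ -1.7871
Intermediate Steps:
-1830/((-3 - 1)*(-1) - 36)**2 = -1830/(-4*(-1) - 36)**2 = -1830/(4 - 36)**2 = -1830/((-32)**2) = -1830/1024 = -1830*1/1024 = -915/512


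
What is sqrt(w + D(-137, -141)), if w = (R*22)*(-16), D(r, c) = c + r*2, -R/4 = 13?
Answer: sqrt(17889) ≈ 133.75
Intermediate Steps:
R = -52 (R = -4*13 = -52)
D(r, c) = c + 2*r
w = 18304 (w = -52*22*(-16) = -1144*(-16) = 18304)
sqrt(w + D(-137, -141)) = sqrt(18304 + (-141 + 2*(-137))) = sqrt(18304 + (-141 - 274)) = sqrt(18304 - 415) = sqrt(17889)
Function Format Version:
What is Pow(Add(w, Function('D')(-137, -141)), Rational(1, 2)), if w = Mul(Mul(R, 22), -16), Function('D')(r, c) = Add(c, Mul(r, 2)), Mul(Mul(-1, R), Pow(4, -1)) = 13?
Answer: Pow(17889, Rational(1, 2)) ≈ 133.75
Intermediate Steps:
R = -52 (R = Mul(-4, 13) = -52)
Function('D')(r, c) = Add(c, Mul(2, r))
w = 18304 (w = Mul(Mul(-52, 22), -16) = Mul(-1144, -16) = 18304)
Pow(Add(w, Function('D')(-137, -141)), Rational(1, 2)) = Pow(Add(18304, Add(-141, Mul(2, -137))), Rational(1, 2)) = Pow(Add(18304, Add(-141, -274)), Rational(1, 2)) = Pow(Add(18304, -415), Rational(1, 2)) = Pow(17889, Rational(1, 2))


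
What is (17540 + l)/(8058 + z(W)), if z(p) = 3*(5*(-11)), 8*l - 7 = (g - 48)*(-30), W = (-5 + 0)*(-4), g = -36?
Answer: 142847/63144 ≈ 2.2622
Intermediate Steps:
W = 20 (W = -5*(-4) = 20)
l = 2527/8 (l = 7/8 + ((-36 - 48)*(-30))/8 = 7/8 + (-84*(-30))/8 = 7/8 + (⅛)*2520 = 7/8 + 315 = 2527/8 ≈ 315.88)
z(p) = -165 (z(p) = 3*(-55) = -165)
(17540 + l)/(8058 + z(W)) = (17540 + 2527/8)/(8058 - 165) = (142847/8)/7893 = (142847/8)*(1/7893) = 142847/63144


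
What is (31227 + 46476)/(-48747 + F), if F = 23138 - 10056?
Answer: -77703/35665 ≈ -2.1787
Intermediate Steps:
F = 13082
(31227 + 46476)/(-48747 + F) = (31227 + 46476)/(-48747 + 13082) = 77703/(-35665) = 77703*(-1/35665) = -77703/35665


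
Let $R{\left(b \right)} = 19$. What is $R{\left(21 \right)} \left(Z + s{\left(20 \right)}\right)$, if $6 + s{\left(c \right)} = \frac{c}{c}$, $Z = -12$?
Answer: $-323$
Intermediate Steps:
$s{\left(c \right)} = -5$ ($s{\left(c \right)} = -6 + \frac{c}{c} = -6 + 1 = -5$)
$R{\left(21 \right)} \left(Z + s{\left(20 \right)}\right) = 19 \left(-12 - 5\right) = 19 \left(-17\right) = -323$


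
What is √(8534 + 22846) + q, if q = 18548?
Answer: 18548 + 2*√7845 ≈ 18725.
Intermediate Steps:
√(8534 + 22846) + q = √(8534 + 22846) + 18548 = √31380 + 18548 = 2*√7845 + 18548 = 18548 + 2*√7845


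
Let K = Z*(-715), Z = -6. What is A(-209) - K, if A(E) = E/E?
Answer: -4289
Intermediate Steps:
K = 4290 (K = -6*(-715) = 4290)
A(E) = 1
A(-209) - K = 1 - 1*4290 = 1 - 4290 = -4289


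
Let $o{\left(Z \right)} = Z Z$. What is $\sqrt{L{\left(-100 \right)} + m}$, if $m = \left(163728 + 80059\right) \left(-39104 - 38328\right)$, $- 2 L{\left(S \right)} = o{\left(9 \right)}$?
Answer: $\frac{i \sqrt{75507660098}}{2} \approx 1.3739 \cdot 10^{5} i$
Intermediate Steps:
$o{\left(Z \right)} = Z^{2}$
$L{\left(S \right)} = - \frac{81}{2}$ ($L{\left(S \right)} = - \frac{9^{2}}{2} = \left(- \frac{1}{2}\right) 81 = - \frac{81}{2}$)
$m = -18876914984$ ($m = 243787 \left(-77432\right) = -18876914984$)
$\sqrt{L{\left(-100 \right)} + m} = \sqrt{- \frac{81}{2} - 18876914984} = \sqrt{- \frac{37753830049}{2}} = \frac{i \sqrt{75507660098}}{2}$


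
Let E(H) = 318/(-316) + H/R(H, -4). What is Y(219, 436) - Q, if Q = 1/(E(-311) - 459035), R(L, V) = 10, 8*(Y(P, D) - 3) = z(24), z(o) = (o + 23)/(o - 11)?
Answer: 65098052093/18858476728 ≈ 3.4519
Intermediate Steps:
z(o) = (23 + o)/(-11 + o)
Y(P, D) = 359/104 (Y(P, D) = 3 + ((23 + 24)/(-11 + 24))/8 = 3 + (47/13)/8 = 3 + ((1/13)*47)/8 = 3 + (1/8)*(47/13) = 3 + 47/104 = 359/104)
E(H) = -159/158 + H/10 (E(H) = 318/(-316) + H/10 = 318*(-1/316) + H*(1/10) = -159/158 + H/10)
Q = -395/181331507 (Q = 1/((-159/158 + (1/10)*(-311)) - 459035) = 1/((-159/158 - 311/10) - 459035) = 1/(-12682/395 - 459035) = 1/(-181331507/395) = -395/181331507 ≈ -2.1783e-6)
Y(219, 436) - Q = 359/104 - 1*(-395/181331507) = 359/104 + 395/181331507 = 65098052093/18858476728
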